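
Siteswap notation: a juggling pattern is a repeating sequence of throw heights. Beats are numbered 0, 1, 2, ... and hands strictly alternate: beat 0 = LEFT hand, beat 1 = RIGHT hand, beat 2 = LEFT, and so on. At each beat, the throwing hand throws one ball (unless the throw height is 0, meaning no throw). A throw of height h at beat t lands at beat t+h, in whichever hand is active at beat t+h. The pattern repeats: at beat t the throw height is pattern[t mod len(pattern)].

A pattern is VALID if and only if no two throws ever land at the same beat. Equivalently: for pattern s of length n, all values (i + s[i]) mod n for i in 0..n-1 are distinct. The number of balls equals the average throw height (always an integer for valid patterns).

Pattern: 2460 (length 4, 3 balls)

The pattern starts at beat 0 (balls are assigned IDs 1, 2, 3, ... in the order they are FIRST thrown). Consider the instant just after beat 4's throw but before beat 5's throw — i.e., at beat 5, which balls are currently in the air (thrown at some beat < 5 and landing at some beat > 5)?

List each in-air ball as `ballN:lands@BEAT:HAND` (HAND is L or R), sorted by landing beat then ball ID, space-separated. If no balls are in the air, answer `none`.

Beat 0 (L): throw ball1 h=2 -> lands@2:L; in-air after throw: [b1@2:L]
Beat 1 (R): throw ball2 h=4 -> lands@5:R; in-air after throw: [b1@2:L b2@5:R]
Beat 2 (L): throw ball1 h=6 -> lands@8:L; in-air after throw: [b2@5:R b1@8:L]
Beat 4 (L): throw ball3 h=2 -> lands@6:L; in-air after throw: [b2@5:R b3@6:L b1@8:L]
Beat 5 (R): throw ball2 h=4 -> lands@9:R; in-air after throw: [b3@6:L b1@8:L b2@9:R]

Answer: ball3:lands@6:L ball1:lands@8:L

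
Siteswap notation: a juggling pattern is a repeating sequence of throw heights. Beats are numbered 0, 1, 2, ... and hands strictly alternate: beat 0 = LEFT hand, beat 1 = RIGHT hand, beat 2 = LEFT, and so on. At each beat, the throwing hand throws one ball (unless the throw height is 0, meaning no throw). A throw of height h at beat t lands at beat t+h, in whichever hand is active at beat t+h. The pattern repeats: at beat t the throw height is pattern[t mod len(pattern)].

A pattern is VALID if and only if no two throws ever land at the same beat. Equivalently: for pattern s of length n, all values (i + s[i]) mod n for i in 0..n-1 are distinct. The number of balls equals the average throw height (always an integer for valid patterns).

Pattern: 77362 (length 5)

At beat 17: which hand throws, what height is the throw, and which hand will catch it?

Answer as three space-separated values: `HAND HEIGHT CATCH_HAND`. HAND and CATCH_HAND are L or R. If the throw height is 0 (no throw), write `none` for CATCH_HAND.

Answer: R 3 L

Derivation:
Beat 17: 17 mod 2 = 1, so hand = R
Throw height = pattern[17 mod 5] = pattern[2] = 3
Lands at beat 17+3=20, 20 mod 2 = 0, so catch hand = L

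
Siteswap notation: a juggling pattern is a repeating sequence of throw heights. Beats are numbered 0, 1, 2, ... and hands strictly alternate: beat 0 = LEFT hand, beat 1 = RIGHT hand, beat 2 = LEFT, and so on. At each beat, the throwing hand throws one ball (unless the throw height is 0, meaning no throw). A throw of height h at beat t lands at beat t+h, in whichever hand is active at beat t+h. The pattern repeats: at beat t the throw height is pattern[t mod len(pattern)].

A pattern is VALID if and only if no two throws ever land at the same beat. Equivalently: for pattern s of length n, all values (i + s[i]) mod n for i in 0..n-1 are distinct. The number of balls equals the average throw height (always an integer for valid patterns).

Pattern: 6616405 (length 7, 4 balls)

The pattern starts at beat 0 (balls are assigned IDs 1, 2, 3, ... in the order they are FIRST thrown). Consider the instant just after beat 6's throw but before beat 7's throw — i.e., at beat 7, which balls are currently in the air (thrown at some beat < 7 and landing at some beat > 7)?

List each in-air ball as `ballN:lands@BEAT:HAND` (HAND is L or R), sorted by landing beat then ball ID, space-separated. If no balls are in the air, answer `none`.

Answer: ball4:lands@8:L ball3:lands@9:R ball1:lands@11:R

Derivation:
Beat 0 (L): throw ball1 h=6 -> lands@6:L; in-air after throw: [b1@6:L]
Beat 1 (R): throw ball2 h=6 -> lands@7:R; in-air after throw: [b1@6:L b2@7:R]
Beat 2 (L): throw ball3 h=1 -> lands@3:R; in-air after throw: [b3@3:R b1@6:L b2@7:R]
Beat 3 (R): throw ball3 h=6 -> lands@9:R; in-air after throw: [b1@6:L b2@7:R b3@9:R]
Beat 4 (L): throw ball4 h=4 -> lands@8:L; in-air after throw: [b1@6:L b2@7:R b4@8:L b3@9:R]
Beat 6 (L): throw ball1 h=5 -> lands@11:R; in-air after throw: [b2@7:R b4@8:L b3@9:R b1@11:R]
Beat 7 (R): throw ball2 h=6 -> lands@13:R; in-air after throw: [b4@8:L b3@9:R b1@11:R b2@13:R]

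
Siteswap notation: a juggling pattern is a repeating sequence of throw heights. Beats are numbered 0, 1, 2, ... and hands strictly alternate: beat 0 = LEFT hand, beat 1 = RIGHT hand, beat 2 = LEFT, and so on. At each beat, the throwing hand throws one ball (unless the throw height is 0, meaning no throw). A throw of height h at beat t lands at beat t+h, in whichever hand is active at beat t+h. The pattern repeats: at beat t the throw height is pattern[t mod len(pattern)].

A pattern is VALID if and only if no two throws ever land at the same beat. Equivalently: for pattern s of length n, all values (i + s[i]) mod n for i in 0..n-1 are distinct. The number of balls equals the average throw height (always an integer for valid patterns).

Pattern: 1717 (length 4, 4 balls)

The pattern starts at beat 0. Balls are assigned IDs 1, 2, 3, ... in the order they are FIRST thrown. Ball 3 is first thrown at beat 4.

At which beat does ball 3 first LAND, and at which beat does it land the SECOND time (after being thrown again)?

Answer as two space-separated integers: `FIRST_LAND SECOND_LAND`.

Beat 0 (L): throw ball1 h=1 -> lands@1:R; in-air after throw: [b1@1:R]
Beat 1 (R): throw ball1 h=7 -> lands@8:L; in-air after throw: [b1@8:L]
Beat 2 (L): throw ball2 h=1 -> lands@3:R; in-air after throw: [b2@3:R b1@8:L]
Beat 3 (R): throw ball2 h=7 -> lands@10:L; in-air after throw: [b1@8:L b2@10:L]
Beat 4 (L): throw ball3 h=1 -> lands@5:R; in-air after throw: [b3@5:R b1@8:L b2@10:L]
Beat 5 (R): throw ball3 h=7 -> lands@12:L; in-air after throw: [b1@8:L b2@10:L b3@12:L]
Beat 6 (L): throw ball4 h=1 -> lands@7:R; in-air after throw: [b4@7:R b1@8:L b2@10:L b3@12:L]
Beat 7 (R): throw ball4 h=7 -> lands@14:L; in-air after throw: [b1@8:L b2@10:L b3@12:L b4@14:L]
Beat 8 (L): throw ball1 h=1 -> lands@9:R; in-air after throw: [b1@9:R b2@10:L b3@12:L b4@14:L]
Beat 9 (R): throw ball1 h=7 -> lands@16:L; in-air after throw: [b2@10:L b3@12:L b4@14:L b1@16:L]
Beat 10 (L): throw ball2 h=1 -> lands@11:R; in-air after throw: [b2@11:R b3@12:L b4@14:L b1@16:L]
Beat 11 (R): throw ball2 h=7 -> lands@18:L; in-air after throw: [b3@12:L b4@14:L b1@16:L b2@18:L]
Beat 12 (L): throw ball3 h=1 -> lands@13:R; in-air after throw: [b3@13:R b4@14:L b1@16:L b2@18:L]
Ball 3: thrown@4 h=1 -> first land @5; rethrown@5 h=7 -> second land @12

Answer: 5 12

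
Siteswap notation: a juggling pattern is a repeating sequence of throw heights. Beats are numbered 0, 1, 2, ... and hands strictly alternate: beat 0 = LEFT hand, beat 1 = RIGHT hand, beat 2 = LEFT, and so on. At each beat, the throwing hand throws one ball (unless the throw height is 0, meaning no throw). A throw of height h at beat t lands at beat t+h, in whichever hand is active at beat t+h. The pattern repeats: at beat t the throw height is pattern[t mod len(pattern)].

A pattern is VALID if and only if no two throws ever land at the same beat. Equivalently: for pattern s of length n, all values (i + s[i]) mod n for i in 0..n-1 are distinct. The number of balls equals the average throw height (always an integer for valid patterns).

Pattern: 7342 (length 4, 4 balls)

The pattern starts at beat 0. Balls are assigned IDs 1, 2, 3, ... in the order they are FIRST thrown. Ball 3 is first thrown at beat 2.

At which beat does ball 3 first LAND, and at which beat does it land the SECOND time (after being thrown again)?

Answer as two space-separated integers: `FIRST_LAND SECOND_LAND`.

Answer: 6 10

Derivation:
Beat 0 (L): throw ball1 h=7 -> lands@7:R; in-air after throw: [b1@7:R]
Beat 1 (R): throw ball2 h=3 -> lands@4:L; in-air after throw: [b2@4:L b1@7:R]
Beat 2 (L): throw ball3 h=4 -> lands@6:L; in-air after throw: [b2@4:L b3@6:L b1@7:R]
Beat 3 (R): throw ball4 h=2 -> lands@5:R; in-air after throw: [b2@4:L b4@5:R b3@6:L b1@7:R]
Beat 4 (L): throw ball2 h=7 -> lands@11:R; in-air after throw: [b4@5:R b3@6:L b1@7:R b2@11:R]
Beat 5 (R): throw ball4 h=3 -> lands@8:L; in-air after throw: [b3@6:L b1@7:R b4@8:L b2@11:R]
Beat 6 (L): throw ball3 h=4 -> lands@10:L; in-air after throw: [b1@7:R b4@8:L b3@10:L b2@11:R]
Beat 7 (R): throw ball1 h=2 -> lands@9:R; in-air after throw: [b4@8:L b1@9:R b3@10:L b2@11:R]
Beat 8 (L): throw ball4 h=7 -> lands@15:R; in-air after throw: [b1@9:R b3@10:L b2@11:R b4@15:R]
Beat 9 (R): throw ball1 h=3 -> lands@12:L; in-air after throw: [b3@10:L b2@11:R b1@12:L b4@15:R]
Beat 10 (L): throw ball3 h=4 -> lands@14:L; in-air after throw: [b2@11:R b1@12:L b3@14:L b4@15:R]
Ball 3: thrown@2 h=4 -> first land @6; rethrown@6 h=4 -> second land @10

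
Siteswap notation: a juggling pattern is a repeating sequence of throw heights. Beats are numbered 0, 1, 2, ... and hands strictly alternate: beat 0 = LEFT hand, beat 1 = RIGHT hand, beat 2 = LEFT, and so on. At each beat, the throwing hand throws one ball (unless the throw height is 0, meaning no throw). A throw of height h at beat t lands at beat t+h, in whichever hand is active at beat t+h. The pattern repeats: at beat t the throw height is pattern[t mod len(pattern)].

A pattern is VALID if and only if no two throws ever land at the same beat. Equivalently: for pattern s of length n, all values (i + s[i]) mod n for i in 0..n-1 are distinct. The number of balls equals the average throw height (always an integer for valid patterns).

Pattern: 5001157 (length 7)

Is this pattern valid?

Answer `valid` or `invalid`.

i=0: (i + s[i]) mod n = (0 + 5) mod 7 = 5
i=1: (i + s[i]) mod n = (1 + 0) mod 7 = 1
i=2: (i + s[i]) mod n = (2 + 0) mod 7 = 2
i=3: (i + s[i]) mod n = (3 + 1) mod 7 = 4
i=4: (i + s[i]) mod n = (4 + 1) mod 7 = 5
i=5: (i + s[i]) mod n = (5 + 5) mod 7 = 3
i=6: (i + s[i]) mod n = (6 + 7) mod 7 = 6
Residues: [5, 1, 2, 4, 5, 3, 6], distinct: False

Answer: invalid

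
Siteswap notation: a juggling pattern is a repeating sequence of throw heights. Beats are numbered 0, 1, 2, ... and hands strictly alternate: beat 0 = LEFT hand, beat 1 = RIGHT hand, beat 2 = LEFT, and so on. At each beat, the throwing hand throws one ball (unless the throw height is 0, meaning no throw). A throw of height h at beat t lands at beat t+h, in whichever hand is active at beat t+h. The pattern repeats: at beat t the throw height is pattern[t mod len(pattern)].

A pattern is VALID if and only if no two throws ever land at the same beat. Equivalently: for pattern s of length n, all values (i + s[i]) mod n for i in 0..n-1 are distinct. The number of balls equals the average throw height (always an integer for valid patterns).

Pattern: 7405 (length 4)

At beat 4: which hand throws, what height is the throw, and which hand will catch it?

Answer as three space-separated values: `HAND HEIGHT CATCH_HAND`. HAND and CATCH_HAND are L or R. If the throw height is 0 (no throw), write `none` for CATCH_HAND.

Beat 4: 4 mod 2 = 0, so hand = L
Throw height = pattern[4 mod 4] = pattern[0] = 7
Lands at beat 4+7=11, 11 mod 2 = 1, so catch hand = R

Answer: L 7 R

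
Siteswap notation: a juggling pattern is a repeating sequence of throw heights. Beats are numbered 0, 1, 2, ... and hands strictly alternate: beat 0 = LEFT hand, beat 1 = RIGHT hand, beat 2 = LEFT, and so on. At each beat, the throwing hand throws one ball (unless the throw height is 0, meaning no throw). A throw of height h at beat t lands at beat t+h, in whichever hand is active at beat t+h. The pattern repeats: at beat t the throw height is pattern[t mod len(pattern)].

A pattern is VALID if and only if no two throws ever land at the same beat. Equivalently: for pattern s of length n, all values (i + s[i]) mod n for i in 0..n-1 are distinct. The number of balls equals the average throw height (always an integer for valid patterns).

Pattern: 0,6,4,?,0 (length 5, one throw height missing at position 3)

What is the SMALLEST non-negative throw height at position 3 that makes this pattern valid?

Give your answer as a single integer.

Answer: 0

Derivation:
i=0: (0 + 0) mod 5 = 0
i=1: (1 + 6) mod 5 = 2
i=2: (2 + 4) mod 5 = 1
i=3: s[i]=? (unknown)
i=4: (4 + 0) mod 5 = 4
Known residues: [0, 1, 2, 4]; need a permutation of 0..4, so missing residue r = 3
Need (3 + s) mod 5 = 3; smallest s = (3 - 3) mod 5 = 0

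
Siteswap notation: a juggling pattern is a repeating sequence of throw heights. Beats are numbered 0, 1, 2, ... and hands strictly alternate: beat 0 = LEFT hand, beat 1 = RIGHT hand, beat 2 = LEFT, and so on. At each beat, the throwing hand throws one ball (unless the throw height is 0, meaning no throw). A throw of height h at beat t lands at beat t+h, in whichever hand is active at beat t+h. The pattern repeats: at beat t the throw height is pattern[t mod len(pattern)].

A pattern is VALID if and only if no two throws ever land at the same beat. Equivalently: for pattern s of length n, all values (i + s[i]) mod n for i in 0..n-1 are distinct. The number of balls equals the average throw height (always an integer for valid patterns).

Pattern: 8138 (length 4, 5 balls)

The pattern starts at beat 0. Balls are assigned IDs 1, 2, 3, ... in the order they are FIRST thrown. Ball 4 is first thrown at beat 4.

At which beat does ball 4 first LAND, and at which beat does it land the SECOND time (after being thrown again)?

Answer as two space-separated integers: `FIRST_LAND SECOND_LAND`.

Answer: 12 20

Derivation:
Beat 0 (L): throw ball1 h=8 -> lands@8:L; in-air after throw: [b1@8:L]
Beat 1 (R): throw ball2 h=1 -> lands@2:L; in-air after throw: [b2@2:L b1@8:L]
Beat 2 (L): throw ball2 h=3 -> lands@5:R; in-air after throw: [b2@5:R b1@8:L]
Beat 3 (R): throw ball3 h=8 -> lands@11:R; in-air after throw: [b2@5:R b1@8:L b3@11:R]
Beat 4 (L): throw ball4 h=8 -> lands@12:L; in-air after throw: [b2@5:R b1@8:L b3@11:R b4@12:L]
Beat 5 (R): throw ball2 h=1 -> lands@6:L; in-air after throw: [b2@6:L b1@8:L b3@11:R b4@12:L]
Beat 6 (L): throw ball2 h=3 -> lands@9:R; in-air after throw: [b1@8:L b2@9:R b3@11:R b4@12:L]
Beat 7 (R): throw ball5 h=8 -> lands@15:R; in-air after throw: [b1@8:L b2@9:R b3@11:R b4@12:L b5@15:R]
Beat 8 (L): throw ball1 h=8 -> lands@16:L; in-air after throw: [b2@9:R b3@11:R b4@12:L b5@15:R b1@16:L]
Beat 9 (R): throw ball2 h=1 -> lands@10:L; in-air after throw: [b2@10:L b3@11:R b4@12:L b5@15:R b1@16:L]
Beat 10 (L): throw ball2 h=3 -> lands@13:R; in-air after throw: [b3@11:R b4@12:L b2@13:R b5@15:R b1@16:L]
Beat 11 (R): throw ball3 h=8 -> lands@19:R; in-air after throw: [b4@12:L b2@13:R b5@15:R b1@16:L b3@19:R]
Beat 12 (L): throw ball4 h=8 -> lands@20:L; in-air after throw: [b2@13:R b5@15:R b1@16:L b3@19:R b4@20:L]
Beat 13 (R): throw ball2 h=1 -> lands@14:L; in-air after throw: [b2@14:L b5@15:R b1@16:L b3@19:R b4@20:L]
Beat 14 (L): throw ball2 h=3 -> lands@17:R; in-air after throw: [b5@15:R b1@16:L b2@17:R b3@19:R b4@20:L]
Beat 15 (R): throw ball5 h=8 -> lands@23:R; in-air after throw: [b1@16:L b2@17:R b3@19:R b4@20:L b5@23:R]
Beat 16 (L): throw ball1 h=8 -> lands@24:L; in-air after throw: [b2@17:R b3@19:R b4@20:L b5@23:R b1@24:L]
Beat 17 (R): throw ball2 h=1 -> lands@18:L; in-air after throw: [b2@18:L b3@19:R b4@20:L b5@23:R b1@24:L]
Beat 18 (L): throw ball2 h=3 -> lands@21:R; in-air after throw: [b3@19:R b4@20:L b2@21:R b5@23:R b1@24:L]
Ball 4: thrown@4 h=8 -> first land @12; rethrown@12 h=8 -> second land @20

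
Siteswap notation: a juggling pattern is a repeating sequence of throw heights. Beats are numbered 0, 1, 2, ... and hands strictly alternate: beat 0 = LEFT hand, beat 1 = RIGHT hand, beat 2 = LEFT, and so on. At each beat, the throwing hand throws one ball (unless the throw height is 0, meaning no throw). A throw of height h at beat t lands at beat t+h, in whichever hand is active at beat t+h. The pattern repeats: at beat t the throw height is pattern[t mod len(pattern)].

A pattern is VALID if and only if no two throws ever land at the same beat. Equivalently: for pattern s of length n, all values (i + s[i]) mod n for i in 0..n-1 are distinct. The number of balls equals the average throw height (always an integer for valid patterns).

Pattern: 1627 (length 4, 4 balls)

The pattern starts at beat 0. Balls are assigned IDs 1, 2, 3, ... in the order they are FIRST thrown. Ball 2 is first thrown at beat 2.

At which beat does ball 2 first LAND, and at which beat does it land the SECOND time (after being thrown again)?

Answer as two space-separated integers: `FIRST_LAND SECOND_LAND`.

Answer: 4 5

Derivation:
Beat 0 (L): throw ball1 h=1 -> lands@1:R; in-air after throw: [b1@1:R]
Beat 1 (R): throw ball1 h=6 -> lands@7:R; in-air after throw: [b1@7:R]
Beat 2 (L): throw ball2 h=2 -> lands@4:L; in-air after throw: [b2@4:L b1@7:R]
Beat 3 (R): throw ball3 h=7 -> lands@10:L; in-air after throw: [b2@4:L b1@7:R b3@10:L]
Beat 4 (L): throw ball2 h=1 -> lands@5:R; in-air after throw: [b2@5:R b1@7:R b3@10:L]
Beat 5 (R): throw ball2 h=6 -> lands@11:R; in-air after throw: [b1@7:R b3@10:L b2@11:R]
Ball 2: thrown@2 h=2 -> first land @4; rethrown@4 h=1 -> second land @5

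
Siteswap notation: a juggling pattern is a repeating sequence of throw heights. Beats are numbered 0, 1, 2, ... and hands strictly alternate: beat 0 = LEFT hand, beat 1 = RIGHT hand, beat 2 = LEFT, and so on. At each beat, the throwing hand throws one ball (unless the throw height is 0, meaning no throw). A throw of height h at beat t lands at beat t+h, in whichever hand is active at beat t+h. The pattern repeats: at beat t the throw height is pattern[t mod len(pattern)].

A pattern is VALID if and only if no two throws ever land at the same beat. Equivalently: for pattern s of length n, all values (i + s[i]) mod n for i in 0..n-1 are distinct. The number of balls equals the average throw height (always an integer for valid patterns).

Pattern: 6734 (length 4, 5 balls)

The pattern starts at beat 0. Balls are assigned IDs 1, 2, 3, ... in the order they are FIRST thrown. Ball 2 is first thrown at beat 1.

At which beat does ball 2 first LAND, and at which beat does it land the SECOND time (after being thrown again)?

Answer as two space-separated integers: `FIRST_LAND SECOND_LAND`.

Answer: 8 14

Derivation:
Beat 0 (L): throw ball1 h=6 -> lands@6:L; in-air after throw: [b1@6:L]
Beat 1 (R): throw ball2 h=7 -> lands@8:L; in-air after throw: [b1@6:L b2@8:L]
Beat 2 (L): throw ball3 h=3 -> lands@5:R; in-air after throw: [b3@5:R b1@6:L b2@8:L]
Beat 3 (R): throw ball4 h=4 -> lands@7:R; in-air after throw: [b3@5:R b1@6:L b4@7:R b2@8:L]
Beat 4 (L): throw ball5 h=6 -> lands@10:L; in-air after throw: [b3@5:R b1@6:L b4@7:R b2@8:L b5@10:L]
Beat 5 (R): throw ball3 h=7 -> lands@12:L; in-air after throw: [b1@6:L b4@7:R b2@8:L b5@10:L b3@12:L]
Beat 6 (L): throw ball1 h=3 -> lands@9:R; in-air after throw: [b4@7:R b2@8:L b1@9:R b5@10:L b3@12:L]
Beat 7 (R): throw ball4 h=4 -> lands@11:R; in-air after throw: [b2@8:L b1@9:R b5@10:L b4@11:R b3@12:L]
Beat 8 (L): throw ball2 h=6 -> lands@14:L; in-air after throw: [b1@9:R b5@10:L b4@11:R b3@12:L b2@14:L]
Beat 9 (R): throw ball1 h=7 -> lands@16:L; in-air after throw: [b5@10:L b4@11:R b3@12:L b2@14:L b1@16:L]
Beat 10 (L): throw ball5 h=3 -> lands@13:R; in-air after throw: [b4@11:R b3@12:L b5@13:R b2@14:L b1@16:L]
Beat 11 (R): throw ball4 h=4 -> lands@15:R; in-air after throw: [b3@12:L b5@13:R b2@14:L b4@15:R b1@16:L]
Beat 12 (L): throw ball3 h=6 -> lands@18:L; in-air after throw: [b5@13:R b2@14:L b4@15:R b1@16:L b3@18:L]
Beat 13 (R): throw ball5 h=7 -> lands@20:L; in-air after throw: [b2@14:L b4@15:R b1@16:L b3@18:L b5@20:L]
Beat 14 (L): throw ball2 h=3 -> lands@17:R; in-air after throw: [b4@15:R b1@16:L b2@17:R b3@18:L b5@20:L]
Ball 2: thrown@1 h=7 -> first land @8; rethrown@8 h=6 -> second land @14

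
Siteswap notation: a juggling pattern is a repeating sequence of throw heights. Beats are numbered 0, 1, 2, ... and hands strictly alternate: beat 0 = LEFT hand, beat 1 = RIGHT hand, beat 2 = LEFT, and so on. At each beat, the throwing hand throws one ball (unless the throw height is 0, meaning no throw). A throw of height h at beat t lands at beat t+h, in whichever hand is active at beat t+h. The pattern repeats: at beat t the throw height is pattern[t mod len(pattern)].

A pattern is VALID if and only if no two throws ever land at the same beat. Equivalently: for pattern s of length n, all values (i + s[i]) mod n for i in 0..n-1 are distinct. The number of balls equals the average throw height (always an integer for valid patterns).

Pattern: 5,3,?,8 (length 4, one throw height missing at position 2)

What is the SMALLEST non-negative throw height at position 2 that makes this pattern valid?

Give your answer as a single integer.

i=0: (0 + 5) mod 4 = 1
i=1: (1 + 3) mod 4 = 0
i=2: s[i]=? (unknown)
i=3: (3 + 8) mod 4 = 3
Known residues: [0, 1, 3]; need a permutation of 0..3, so missing residue r = 2
Need (2 + s) mod 4 = 2; smallest s = (2 - 2) mod 4 = 0

Answer: 0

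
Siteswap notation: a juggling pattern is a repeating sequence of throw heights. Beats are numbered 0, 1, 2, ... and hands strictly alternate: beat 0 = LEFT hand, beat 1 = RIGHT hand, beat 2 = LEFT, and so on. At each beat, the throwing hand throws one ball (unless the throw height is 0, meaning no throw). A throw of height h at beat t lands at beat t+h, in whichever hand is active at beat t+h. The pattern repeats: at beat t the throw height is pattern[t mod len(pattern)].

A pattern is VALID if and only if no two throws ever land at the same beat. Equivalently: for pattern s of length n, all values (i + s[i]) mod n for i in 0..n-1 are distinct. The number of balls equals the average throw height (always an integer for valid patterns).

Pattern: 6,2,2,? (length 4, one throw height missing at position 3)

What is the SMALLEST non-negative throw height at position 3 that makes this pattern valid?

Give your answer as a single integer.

Answer: 2

Derivation:
i=0: (0 + 6) mod 4 = 2
i=1: (1 + 2) mod 4 = 3
i=2: (2 + 2) mod 4 = 0
i=3: s[i]=? (unknown)
Known residues: [0, 2, 3]; need a permutation of 0..3, so missing residue r = 1
Need (3 + s) mod 4 = 1; smallest s = (1 - 3) mod 4 = 2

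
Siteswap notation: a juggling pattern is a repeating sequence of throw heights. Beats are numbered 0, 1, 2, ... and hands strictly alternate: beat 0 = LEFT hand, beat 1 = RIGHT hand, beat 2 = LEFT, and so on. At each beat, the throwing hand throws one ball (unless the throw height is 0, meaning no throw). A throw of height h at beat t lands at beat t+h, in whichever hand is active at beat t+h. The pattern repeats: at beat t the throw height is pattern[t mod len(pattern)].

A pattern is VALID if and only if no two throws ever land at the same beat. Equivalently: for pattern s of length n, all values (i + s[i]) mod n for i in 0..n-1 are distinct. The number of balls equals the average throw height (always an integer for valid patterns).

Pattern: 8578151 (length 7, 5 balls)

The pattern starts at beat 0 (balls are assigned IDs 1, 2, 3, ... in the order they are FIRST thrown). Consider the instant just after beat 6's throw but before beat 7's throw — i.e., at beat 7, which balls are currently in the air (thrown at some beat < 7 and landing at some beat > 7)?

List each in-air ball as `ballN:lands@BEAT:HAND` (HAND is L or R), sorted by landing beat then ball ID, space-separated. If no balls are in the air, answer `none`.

Beat 0 (L): throw ball1 h=8 -> lands@8:L; in-air after throw: [b1@8:L]
Beat 1 (R): throw ball2 h=5 -> lands@6:L; in-air after throw: [b2@6:L b1@8:L]
Beat 2 (L): throw ball3 h=7 -> lands@9:R; in-air after throw: [b2@6:L b1@8:L b3@9:R]
Beat 3 (R): throw ball4 h=8 -> lands@11:R; in-air after throw: [b2@6:L b1@8:L b3@9:R b4@11:R]
Beat 4 (L): throw ball5 h=1 -> lands@5:R; in-air after throw: [b5@5:R b2@6:L b1@8:L b3@9:R b4@11:R]
Beat 5 (R): throw ball5 h=5 -> lands@10:L; in-air after throw: [b2@6:L b1@8:L b3@9:R b5@10:L b4@11:R]
Beat 6 (L): throw ball2 h=1 -> lands@7:R; in-air after throw: [b2@7:R b1@8:L b3@9:R b5@10:L b4@11:R]
Beat 7 (R): throw ball2 h=8 -> lands@15:R; in-air after throw: [b1@8:L b3@9:R b5@10:L b4@11:R b2@15:R]

Answer: ball1:lands@8:L ball3:lands@9:R ball5:lands@10:L ball4:lands@11:R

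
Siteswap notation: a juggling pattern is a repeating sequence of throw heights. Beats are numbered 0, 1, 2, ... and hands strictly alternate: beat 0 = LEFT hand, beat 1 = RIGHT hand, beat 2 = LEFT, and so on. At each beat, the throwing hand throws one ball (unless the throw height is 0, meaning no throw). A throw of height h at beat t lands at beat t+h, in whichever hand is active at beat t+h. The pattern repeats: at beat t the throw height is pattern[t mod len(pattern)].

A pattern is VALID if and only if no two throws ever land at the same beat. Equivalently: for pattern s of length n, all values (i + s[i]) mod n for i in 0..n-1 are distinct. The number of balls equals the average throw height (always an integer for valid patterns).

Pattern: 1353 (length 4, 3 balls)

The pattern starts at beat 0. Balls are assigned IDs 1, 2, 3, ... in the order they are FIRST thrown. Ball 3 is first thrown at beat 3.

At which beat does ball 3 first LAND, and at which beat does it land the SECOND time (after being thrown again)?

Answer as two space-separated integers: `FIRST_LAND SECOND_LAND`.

Answer: 6 11

Derivation:
Beat 0 (L): throw ball1 h=1 -> lands@1:R; in-air after throw: [b1@1:R]
Beat 1 (R): throw ball1 h=3 -> lands@4:L; in-air after throw: [b1@4:L]
Beat 2 (L): throw ball2 h=5 -> lands@7:R; in-air after throw: [b1@4:L b2@7:R]
Beat 3 (R): throw ball3 h=3 -> lands@6:L; in-air after throw: [b1@4:L b3@6:L b2@7:R]
Beat 4 (L): throw ball1 h=1 -> lands@5:R; in-air after throw: [b1@5:R b3@6:L b2@7:R]
Beat 5 (R): throw ball1 h=3 -> lands@8:L; in-air after throw: [b3@6:L b2@7:R b1@8:L]
Beat 6 (L): throw ball3 h=5 -> lands@11:R; in-air after throw: [b2@7:R b1@8:L b3@11:R]
Beat 7 (R): throw ball2 h=3 -> lands@10:L; in-air after throw: [b1@8:L b2@10:L b3@11:R]
Beat 8 (L): throw ball1 h=1 -> lands@9:R; in-air after throw: [b1@9:R b2@10:L b3@11:R]
Beat 9 (R): throw ball1 h=3 -> lands@12:L; in-air after throw: [b2@10:L b3@11:R b1@12:L]
Beat 10 (L): throw ball2 h=5 -> lands@15:R; in-air after throw: [b3@11:R b1@12:L b2@15:R]
Beat 11 (R): throw ball3 h=3 -> lands@14:L; in-air after throw: [b1@12:L b3@14:L b2@15:R]
Ball 3: thrown@3 h=3 -> first land @6; rethrown@6 h=5 -> second land @11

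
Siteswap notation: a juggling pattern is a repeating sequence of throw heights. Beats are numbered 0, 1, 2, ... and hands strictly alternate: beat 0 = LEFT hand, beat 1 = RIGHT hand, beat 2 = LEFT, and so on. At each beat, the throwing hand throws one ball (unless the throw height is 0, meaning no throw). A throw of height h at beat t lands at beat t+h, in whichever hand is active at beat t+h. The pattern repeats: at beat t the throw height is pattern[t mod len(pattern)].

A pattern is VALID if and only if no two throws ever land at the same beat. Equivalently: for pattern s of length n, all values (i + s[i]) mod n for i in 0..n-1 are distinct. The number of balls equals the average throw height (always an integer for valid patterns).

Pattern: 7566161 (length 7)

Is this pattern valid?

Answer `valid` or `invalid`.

Answer: invalid

Derivation:
i=0: (i + s[i]) mod n = (0 + 7) mod 7 = 0
i=1: (i + s[i]) mod n = (1 + 5) mod 7 = 6
i=2: (i + s[i]) mod n = (2 + 6) mod 7 = 1
i=3: (i + s[i]) mod n = (3 + 6) mod 7 = 2
i=4: (i + s[i]) mod n = (4 + 1) mod 7 = 5
i=5: (i + s[i]) mod n = (5 + 6) mod 7 = 4
i=6: (i + s[i]) mod n = (6 + 1) mod 7 = 0
Residues: [0, 6, 1, 2, 5, 4, 0], distinct: False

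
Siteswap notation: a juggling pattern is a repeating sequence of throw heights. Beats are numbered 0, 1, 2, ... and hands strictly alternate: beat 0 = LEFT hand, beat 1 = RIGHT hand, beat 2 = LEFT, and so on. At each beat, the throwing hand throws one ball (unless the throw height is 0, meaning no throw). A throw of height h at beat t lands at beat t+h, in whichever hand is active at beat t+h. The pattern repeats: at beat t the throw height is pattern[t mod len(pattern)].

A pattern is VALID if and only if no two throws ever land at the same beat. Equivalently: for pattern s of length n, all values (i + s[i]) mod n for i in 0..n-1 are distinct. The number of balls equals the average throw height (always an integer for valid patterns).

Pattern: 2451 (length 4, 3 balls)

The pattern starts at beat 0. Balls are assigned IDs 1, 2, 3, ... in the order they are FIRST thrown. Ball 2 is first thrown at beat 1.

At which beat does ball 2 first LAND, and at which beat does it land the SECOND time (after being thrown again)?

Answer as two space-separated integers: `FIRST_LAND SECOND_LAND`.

Beat 0 (L): throw ball1 h=2 -> lands@2:L; in-air after throw: [b1@2:L]
Beat 1 (R): throw ball2 h=4 -> lands@5:R; in-air after throw: [b1@2:L b2@5:R]
Beat 2 (L): throw ball1 h=5 -> lands@7:R; in-air after throw: [b2@5:R b1@7:R]
Beat 3 (R): throw ball3 h=1 -> lands@4:L; in-air after throw: [b3@4:L b2@5:R b1@7:R]
Beat 4 (L): throw ball3 h=2 -> lands@6:L; in-air after throw: [b2@5:R b3@6:L b1@7:R]
Beat 5 (R): throw ball2 h=4 -> lands@9:R; in-air after throw: [b3@6:L b1@7:R b2@9:R]
Beat 6 (L): throw ball3 h=5 -> lands@11:R; in-air after throw: [b1@7:R b2@9:R b3@11:R]
Beat 7 (R): throw ball1 h=1 -> lands@8:L; in-air after throw: [b1@8:L b2@9:R b3@11:R]
Beat 8 (L): throw ball1 h=2 -> lands@10:L; in-air after throw: [b2@9:R b1@10:L b3@11:R]
Beat 9 (R): throw ball2 h=4 -> lands@13:R; in-air after throw: [b1@10:L b3@11:R b2@13:R]
Ball 2: thrown@1 h=4 -> first land @5; rethrown@5 h=4 -> second land @9

Answer: 5 9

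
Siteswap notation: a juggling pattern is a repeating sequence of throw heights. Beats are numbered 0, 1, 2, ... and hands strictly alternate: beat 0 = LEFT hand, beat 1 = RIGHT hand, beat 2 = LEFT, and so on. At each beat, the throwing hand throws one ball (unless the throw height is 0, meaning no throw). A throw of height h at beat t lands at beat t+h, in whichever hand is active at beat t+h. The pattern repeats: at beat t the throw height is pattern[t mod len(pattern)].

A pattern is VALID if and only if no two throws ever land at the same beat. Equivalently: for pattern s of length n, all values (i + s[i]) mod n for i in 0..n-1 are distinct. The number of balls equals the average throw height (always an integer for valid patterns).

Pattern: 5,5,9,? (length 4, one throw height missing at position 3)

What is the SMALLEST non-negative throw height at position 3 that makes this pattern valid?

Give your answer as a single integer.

i=0: (0 + 5) mod 4 = 1
i=1: (1 + 5) mod 4 = 2
i=2: (2 + 9) mod 4 = 3
i=3: s[i]=? (unknown)
Known residues: [1, 2, 3]; need a permutation of 0..3, so missing residue r = 0
Need (3 + s) mod 4 = 0; smallest s = (0 - 3) mod 4 = 1

Answer: 1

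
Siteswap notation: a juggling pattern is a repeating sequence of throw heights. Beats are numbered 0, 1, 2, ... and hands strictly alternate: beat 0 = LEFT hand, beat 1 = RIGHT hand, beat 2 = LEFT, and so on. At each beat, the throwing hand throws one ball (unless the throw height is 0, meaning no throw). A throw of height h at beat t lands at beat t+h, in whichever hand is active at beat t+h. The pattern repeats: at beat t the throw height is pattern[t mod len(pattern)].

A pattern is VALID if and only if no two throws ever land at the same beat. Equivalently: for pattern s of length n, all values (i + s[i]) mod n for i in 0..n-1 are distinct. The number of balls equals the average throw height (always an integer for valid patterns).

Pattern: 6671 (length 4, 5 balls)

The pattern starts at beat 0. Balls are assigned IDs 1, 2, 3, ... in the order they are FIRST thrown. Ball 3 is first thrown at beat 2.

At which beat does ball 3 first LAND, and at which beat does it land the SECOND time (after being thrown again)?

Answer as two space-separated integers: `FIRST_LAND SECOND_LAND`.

Beat 0 (L): throw ball1 h=6 -> lands@6:L; in-air after throw: [b1@6:L]
Beat 1 (R): throw ball2 h=6 -> lands@7:R; in-air after throw: [b1@6:L b2@7:R]
Beat 2 (L): throw ball3 h=7 -> lands@9:R; in-air after throw: [b1@6:L b2@7:R b3@9:R]
Beat 3 (R): throw ball4 h=1 -> lands@4:L; in-air after throw: [b4@4:L b1@6:L b2@7:R b3@9:R]
Beat 4 (L): throw ball4 h=6 -> lands@10:L; in-air after throw: [b1@6:L b2@7:R b3@9:R b4@10:L]
Beat 5 (R): throw ball5 h=6 -> lands@11:R; in-air after throw: [b1@6:L b2@7:R b3@9:R b4@10:L b5@11:R]
Beat 6 (L): throw ball1 h=7 -> lands@13:R; in-air after throw: [b2@7:R b3@9:R b4@10:L b5@11:R b1@13:R]
Beat 7 (R): throw ball2 h=1 -> lands@8:L; in-air after throw: [b2@8:L b3@9:R b4@10:L b5@11:R b1@13:R]
Beat 8 (L): throw ball2 h=6 -> lands@14:L; in-air after throw: [b3@9:R b4@10:L b5@11:R b1@13:R b2@14:L]
Beat 9 (R): throw ball3 h=6 -> lands@15:R; in-air after throw: [b4@10:L b5@11:R b1@13:R b2@14:L b3@15:R]
Beat 10 (L): throw ball4 h=7 -> lands@17:R; in-air after throw: [b5@11:R b1@13:R b2@14:L b3@15:R b4@17:R]
Beat 11 (R): throw ball5 h=1 -> lands@12:L; in-air after throw: [b5@12:L b1@13:R b2@14:L b3@15:R b4@17:R]
Beat 12 (L): throw ball5 h=6 -> lands@18:L; in-air after throw: [b1@13:R b2@14:L b3@15:R b4@17:R b5@18:L]
Beat 13 (R): throw ball1 h=6 -> lands@19:R; in-air after throw: [b2@14:L b3@15:R b4@17:R b5@18:L b1@19:R]
Beat 14 (L): throw ball2 h=7 -> lands@21:R; in-air after throw: [b3@15:R b4@17:R b5@18:L b1@19:R b2@21:R]
Beat 15 (R): throw ball3 h=1 -> lands@16:L; in-air after throw: [b3@16:L b4@17:R b5@18:L b1@19:R b2@21:R]
Ball 3: thrown@2 h=7 -> first land @9; rethrown@9 h=6 -> second land @15

Answer: 9 15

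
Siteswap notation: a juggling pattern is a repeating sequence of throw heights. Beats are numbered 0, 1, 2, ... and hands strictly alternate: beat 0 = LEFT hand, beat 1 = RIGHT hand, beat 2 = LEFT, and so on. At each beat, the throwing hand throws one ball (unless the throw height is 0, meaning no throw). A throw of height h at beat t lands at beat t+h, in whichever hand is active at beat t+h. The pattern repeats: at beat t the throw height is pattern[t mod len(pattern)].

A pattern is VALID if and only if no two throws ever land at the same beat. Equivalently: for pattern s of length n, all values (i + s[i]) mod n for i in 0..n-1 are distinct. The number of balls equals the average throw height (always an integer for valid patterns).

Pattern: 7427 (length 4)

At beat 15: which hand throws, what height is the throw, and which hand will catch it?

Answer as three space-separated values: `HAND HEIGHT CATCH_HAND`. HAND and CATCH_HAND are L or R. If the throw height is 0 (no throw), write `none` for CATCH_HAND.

Beat 15: 15 mod 2 = 1, so hand = R
Throw height = pattern[15 mod 4] = pattern[3] = 7
Lands at beat 15+7=22, 22 mod 2 = 0, so catch hand = L

Answer: R 7 L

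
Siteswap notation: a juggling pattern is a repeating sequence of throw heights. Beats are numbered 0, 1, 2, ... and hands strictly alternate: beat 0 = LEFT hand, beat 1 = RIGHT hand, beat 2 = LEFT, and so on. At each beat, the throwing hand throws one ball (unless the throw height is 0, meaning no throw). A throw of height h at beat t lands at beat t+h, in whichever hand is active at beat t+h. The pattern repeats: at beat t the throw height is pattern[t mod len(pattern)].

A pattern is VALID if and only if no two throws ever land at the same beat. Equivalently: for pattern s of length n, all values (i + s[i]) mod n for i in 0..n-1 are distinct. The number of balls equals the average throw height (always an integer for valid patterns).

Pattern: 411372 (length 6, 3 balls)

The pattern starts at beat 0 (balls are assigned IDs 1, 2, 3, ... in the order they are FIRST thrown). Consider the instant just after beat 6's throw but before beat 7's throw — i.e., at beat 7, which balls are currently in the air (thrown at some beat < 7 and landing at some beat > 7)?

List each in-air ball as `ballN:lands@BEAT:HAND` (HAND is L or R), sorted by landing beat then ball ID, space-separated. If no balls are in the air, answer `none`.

Answer: ball2:lands@10:L ball1:lands@11:R

Derivation:
Beat 0 (L): throw ball1 h=4 -> lands@4:L; in-air after throw: [b1@4:L]
Beat 1 (R): throw ball2 h=1 -> lands@2:L; in-air after throw: [b2@2:L b1@4:L]
Beat 2 (L): throw ball2 h=1 -> lands@3:R; in-air after throw: [b2@3:R b1@4:L]
Beat 3 (R): throw ball2 h=3 -> lands@6:L; in-air after throw: [b1@4:L b2@6:L]
Beat 4 (L): throw ball1 h=7 -> lands@11:R; in-air after throw: [b2@6:L b1@11:R]
Beat 5 (R): throw ball3 h=2 -> lands@7:R; in-air after throw: [b2@6:L b3@7:R b1@11:R]
Beat 6 (L): throw ball2 h=4 -> lands@10:L; in-air after throw: [b3@7:R b2@10:L b1@11:R]
Beat 7 (R): throw ball3 h=1 -> lands@8:L; in-air after throw: [b3@8:L b2@10:L b1@11:R]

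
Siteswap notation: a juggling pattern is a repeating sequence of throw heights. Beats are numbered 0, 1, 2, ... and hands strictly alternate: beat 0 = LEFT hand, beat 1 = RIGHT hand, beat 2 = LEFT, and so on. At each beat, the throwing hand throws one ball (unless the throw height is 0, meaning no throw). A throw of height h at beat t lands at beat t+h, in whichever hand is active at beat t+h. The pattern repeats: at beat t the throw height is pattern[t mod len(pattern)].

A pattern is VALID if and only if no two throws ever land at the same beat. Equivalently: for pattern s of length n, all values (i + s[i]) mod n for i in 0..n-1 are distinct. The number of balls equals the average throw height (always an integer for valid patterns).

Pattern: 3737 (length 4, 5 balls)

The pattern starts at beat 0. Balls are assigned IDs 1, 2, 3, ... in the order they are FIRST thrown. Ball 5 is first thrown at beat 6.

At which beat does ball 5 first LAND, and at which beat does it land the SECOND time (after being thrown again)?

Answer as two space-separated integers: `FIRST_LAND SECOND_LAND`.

Beat 0 (L): throw ball1 h=3 -> lands@3:R; in-air after throw: [b1@3:R]
Beat 1 (R): throw ball2 h=7 -> lands@8:L; in-air after throw: [b1@3:R b2@8:L]
Beat 2 (L): throw ball3 h=3 -> lands@5:R; in-air after throw: [b1@3:R b3@5:R b2@8:L]
Beat 3 (R): throw ball1 h=7 -> lands@10:L; in-air after throw: [b3@5:R b2@8:L b1@10:L]
Beat 4 (L): throw ball4 h=3 -> lands@7:R; in-air after throw: [b3@5:R b4@7:R b2@8:L b1@10:L]
Beat 5 (R): throw ball3 h=7 -> lands@12:L; in-air after throw: [b4@7:R b2@8:L b1@10:L b3@12:L]
Beat 6 (L): throw ball5 h=3 -> lands@9:R; in-air after throw: [b4@7:R b2@8:L b5@9:R b1@10:L b3@12:L]
Beat 7 (R): throw ball4 h=7 -> lands@14:L; in-air after throw: [b2@8:L b5@9:R b1@10:L b3@12:L b4@14:L]
Beat 8 (L): throw ball2 h=3 -> lands@11:R; in-air after throw: [b5@9:R b1@10:L b2@11:R b3@12:L b4@14:L]
Beat 9 (R): throw ball5 h=7 -> lands@16:L; in-air after throw: [b1@10:L b2@11:R b3@12:L b4@14:L b5@16:L]
Beat 10 (L): throw ball1 h=3 -> lands@13:R; in-air after throw: [b2@11:R b3@12:L b1@13:R b4@14:L b5@16:L]
Beat 11 (R): throw ball2 h=7 -> lands@18:L; in-air after throw: [b3@12:L b1@13:R b4@14:L b5@16:L b2@18:L]
Beat 12 (L): throw ball3 h=3 -> lands@15:R; in-air after throw: [b1@13:R b4@14:L b3@15:R b5@16:L b2@18:L]
Beat 13 (R): throw ball1 h=7 -> lands@20:L; in-air after throw: [b4@14:L b3@15:R b5@16:L b2@18:L b1@20:L]
Beat 14 (L): throw ball4 h=3 -> lands@17:R; in-air after throw: [b3@15:R b5@16:L b4@17:R b2@18:L b1@20:L]
Beat 15 (R): throw ball3 h=7 -> lands@22:L; in-air after throw: [b5@16:L b4@17:R b2@18:L b1@20:L b3@22:L]
Ball 5: thrown@6 h=3 -> first land @9; rethrown@9 h=7 -> second land @16

Answer: 9 16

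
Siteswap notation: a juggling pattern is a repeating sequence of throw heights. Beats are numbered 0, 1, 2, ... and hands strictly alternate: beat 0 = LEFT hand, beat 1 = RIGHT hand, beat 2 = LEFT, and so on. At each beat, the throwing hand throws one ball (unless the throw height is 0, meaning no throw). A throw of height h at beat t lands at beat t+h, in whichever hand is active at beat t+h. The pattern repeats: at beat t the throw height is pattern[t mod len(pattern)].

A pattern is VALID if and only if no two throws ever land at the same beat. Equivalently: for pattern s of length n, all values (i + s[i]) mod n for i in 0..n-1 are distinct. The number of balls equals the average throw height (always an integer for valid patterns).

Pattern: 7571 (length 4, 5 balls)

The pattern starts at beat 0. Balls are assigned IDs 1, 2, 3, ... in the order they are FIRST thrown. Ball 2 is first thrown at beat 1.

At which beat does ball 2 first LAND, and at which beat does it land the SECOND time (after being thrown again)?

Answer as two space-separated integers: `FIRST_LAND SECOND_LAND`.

Beat 0 (L): throw ball1 h=7 -> lands@7:R; in-air after throw: [b1@7:R]
Beat 1 (R): throw ball2 h=5 -> lands@6:L; in-air after throw: [b2@6:L b1@7:R]
Beat 2 (L): throw ball3 h=7 -> lands@9:R; in-air after throw: [b2@6:L b1@7:R b3@9:R]
Beat 3 (R): throw ball4 h=1 -> lands@4:L; in-air after throw: [b4@4:L b2@6:L b1@7:R b3@9:R]
Beat 4 (L): throw ball4 h=7 -> lands@11:R; in-air after throw: [b2@6:L b1@7:R b3@9:R b4@11:R]
Beat 5 (R): throw ball5 h=5 -> lands@10:L; in-air after throw: [b2@6:L b1@7:R b3@9:R b5@10:L b4@11:R]
Beat 6 (L): throw ball2 h=7 -> lands@13:R; in-air after throw: [b1@7:R b3@9:R b5@10:L b4@11:R b2@13:R]
Beat 7 (R): throw ball1 h=1 -> lands@8:L; in-air after throw: [b1@8:L b3@9:R b5@10:L b4@11:R b2@13:R]
Beat 8 (L): throw ball1 h=7 -> lands@15:R; in-air after throw: [b3@9:R b5@10:L b4@11:R b2@13:R b1@15:R]
Beat 9 (R): throw ball3 h=5 -> lands@14:L; in-air after throw: [b5@10:L b4@11:R b2@13:R b3@14:L b1@15:R]
Beat 10 (L): throw ball5 h=7 -> lands@17:R; in-air after throw: [b4@11:R b2@13:R b3@14:L b1@15:R b5@17:R]
Beat 11 (R): throw ball4 h=1 -> lands@12:L; in-air after throw: [b4@12:L b2@13:R b3@14:L b1@15:R b5@17:R]
Beat 12 (L): throw ball4 h=7 -> lands@19:R; in-air after throw: [b2@13:R b3@14:L b1@15:R b5@17:R b4@19:R]
Beat 13 (R): throw ball2 h=5 -> lands@18:L; in-air after throw: [b3@14:L b1@15:R b5@17:R b2@18:L b4@19:R]
Ball 2: thrown@1 h=5 -> first land @6; rethrown@6 h=7 -> second land @13

Answer: 6 13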